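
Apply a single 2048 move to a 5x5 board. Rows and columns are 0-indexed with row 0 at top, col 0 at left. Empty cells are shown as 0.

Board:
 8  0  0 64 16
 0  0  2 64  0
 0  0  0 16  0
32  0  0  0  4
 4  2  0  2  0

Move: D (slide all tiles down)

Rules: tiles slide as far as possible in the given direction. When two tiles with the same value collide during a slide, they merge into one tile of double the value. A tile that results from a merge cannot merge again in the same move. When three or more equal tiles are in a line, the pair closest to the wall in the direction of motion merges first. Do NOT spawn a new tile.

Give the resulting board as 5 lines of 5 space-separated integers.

Slide down:
col 0: [8, 0, 0, 32, 4] -> [0, 0, 8, 32, 4]
col 1: [0, 0, 0, 0, 2] -> [0, 0, 0, 0, 2]
col 2: [0, 2, 0, 0, 0] -> [0, 0, 0, 0, 2]
col 3: [64, 64, 16, 0, 2] -> [0, 0, 128, 16, 2]
col 4: [16, 0, 0, 4, 0] -> [0, 0, 0, 16, 4]

Answer:   0   0   0   0   0
  0   0   0   0   0
  8   0   0 128   0
 32   0   0  16  16
  4   2   2   2   4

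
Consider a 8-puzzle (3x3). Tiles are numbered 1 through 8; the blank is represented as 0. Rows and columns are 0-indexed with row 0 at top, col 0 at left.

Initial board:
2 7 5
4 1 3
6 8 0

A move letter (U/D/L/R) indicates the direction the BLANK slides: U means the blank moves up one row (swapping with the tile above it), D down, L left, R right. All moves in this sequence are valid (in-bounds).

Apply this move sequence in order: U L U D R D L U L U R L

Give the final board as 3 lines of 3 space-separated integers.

Answer: 0 7 5
2 4 3
6 1 8

Derivation:
After move 1 (U):
2 7 5
4 1 0
6 8 3

After move 2 (L):
2 7 5
4 0 1
6 8 3

After move 3 (U):
2 0 5
4 7 1
6 8 3

After move 4 (D):
2 7 5
4 0 1
6 8 3

After move 5 (R):
2 7 5
4 1 0
6 8 3

After move 6 (D):
2 7 5
4 1 3
6 8 0

After move 7 (L):
2 7 5
4 1 3
6 0 8

After move 8 (U):
2 7 5
4 0 3
6 1 8

After move 9 (L):
2 7 5
0 4 3
6 1 8

After move 10 (U):
0 7 5
2 4 3
6 1 8

After move 11 (R):
7 0 5
2 4 3
6 1 8

After move 12 (L):
0 7 5
2 4 3
6 1 8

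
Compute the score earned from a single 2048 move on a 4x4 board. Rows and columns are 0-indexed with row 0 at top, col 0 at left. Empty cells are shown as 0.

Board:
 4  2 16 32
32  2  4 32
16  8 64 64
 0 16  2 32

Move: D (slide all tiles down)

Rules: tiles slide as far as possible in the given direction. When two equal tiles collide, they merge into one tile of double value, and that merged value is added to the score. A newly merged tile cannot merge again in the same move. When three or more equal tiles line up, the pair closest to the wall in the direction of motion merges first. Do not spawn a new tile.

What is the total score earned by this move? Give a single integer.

Answer: 68

Derivation:
Slide down:
col 0: [4, 32, 16, 0] -> [0, 4, 32, 16]  score +0 (running 0)
col 1: [2, 2, 8, 16] -> [0, 4, 8, 16]  score +4 (running 4)
col 2: [16, 4, 64, 2] -> [16, 4, 64, 2]  score +0 (running 4)
col 3: [32, 32, 64, 32] -> [0, 64, 64, 32]  score +64 (running 68)
Board after move:
 0  0 16  0
 4  4  4 64
32  8 64 64
16 16  2 32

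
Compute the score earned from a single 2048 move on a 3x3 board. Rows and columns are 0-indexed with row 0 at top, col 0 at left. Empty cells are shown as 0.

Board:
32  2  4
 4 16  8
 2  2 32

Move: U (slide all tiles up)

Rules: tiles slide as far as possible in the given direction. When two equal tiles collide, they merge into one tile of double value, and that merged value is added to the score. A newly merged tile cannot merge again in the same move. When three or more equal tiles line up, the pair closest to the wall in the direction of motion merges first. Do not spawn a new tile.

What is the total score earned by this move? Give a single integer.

Slide up:
col 0: [32, 4, 2] -> [32, 4, 2]  score +0 (running 0)
col 1: [2, 16, 2] -> [2, 16, 2]  score +0 (running 0)
col 2: [4, 8, 32] -> [4, 8, 32]  score +0 (running 0)
Board after move:
32  2  4
 4 16  8
 2  2 32

Answer: 0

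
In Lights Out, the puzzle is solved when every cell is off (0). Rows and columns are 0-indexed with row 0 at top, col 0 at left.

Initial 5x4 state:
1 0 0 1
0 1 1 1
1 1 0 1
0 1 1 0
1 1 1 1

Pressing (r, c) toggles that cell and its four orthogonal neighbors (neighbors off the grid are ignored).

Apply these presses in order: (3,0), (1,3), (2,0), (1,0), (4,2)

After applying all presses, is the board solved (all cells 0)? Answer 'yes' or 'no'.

After press 1 at (3,0):
1 0 0 1
0 1 1 1
0 1 0 1
1 0 1 0
0 1 1 1

After press 2 at (1,3):
1 0 0 0
0 1 0 0
0 1 0 0
1 0 1 0
0 1 1 1

After press 3 at (2,0):
1 0 0 0
1 1 0 0
1 0 0 0
0 0 1 0
0 1 1 1

After press 4 at (1,0):
0 0 0 0
0 0 0 0
0 0 0 0
0 0 1 0
0 1 1 1

After press 5 at (4,2):
0 0 0 0
0 0 0 0
0 0 0 0
0 0 0 0
0 0 0 0

Lights still on: 0

Answer: yes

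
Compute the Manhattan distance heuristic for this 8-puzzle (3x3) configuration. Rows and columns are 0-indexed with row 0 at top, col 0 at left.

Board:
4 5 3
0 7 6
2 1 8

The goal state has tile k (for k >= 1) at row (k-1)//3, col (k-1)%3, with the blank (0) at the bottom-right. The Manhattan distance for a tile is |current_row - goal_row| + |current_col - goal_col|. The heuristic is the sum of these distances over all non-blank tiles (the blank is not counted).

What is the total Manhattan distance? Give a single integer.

Tile 4: (0,0)->(1,0) = 1
Tile 5: (0,1)->(1,1) = 1
Tile 3: (0,2)->(0,2) = 0
Tile 7: (1,1)->(2,0) = 2
Tile 6: (1,2)->(1,2) = 0
Tile 2: (2,0)->(0,1) = 3
Tile 1: (2,1)->(0,0) = 3
Tile 8: (2,2)->(2,1) = 1
Sum: 1 + 1 + 0 + 2 + 0 + 3 + 3 + 1 = 11

Answer: 11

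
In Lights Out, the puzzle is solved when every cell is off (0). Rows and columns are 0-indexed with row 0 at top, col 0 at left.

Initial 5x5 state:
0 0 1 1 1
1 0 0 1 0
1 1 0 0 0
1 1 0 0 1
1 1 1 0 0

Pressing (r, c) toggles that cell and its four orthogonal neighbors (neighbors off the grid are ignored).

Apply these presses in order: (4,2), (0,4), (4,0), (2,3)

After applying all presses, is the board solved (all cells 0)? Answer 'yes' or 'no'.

Answer: no

Derivation:
After press 1 at (4,2):
0 0 1 1 1
1 0 0 1 0
1 1 0 0 0
1 1 1 0 1
1 0 0 1 0

After press 2 at (0,4):
0 0 1 0 0
1 0 0 1 1
1 1 0 0 0
1 1 1 0 1
1 0 0 1 0

After press 3 at (4,0):
0 0 1 0 0
1 0 0 1 1
1 1 0 0 0
0 1 1 0 1
0 1 0 1 0

After press 4 at (2,3):
0 0 1 0 0
1 0 0 0 1
1 1 1 1 1
0 1 1 1 1
0 1 0 1 0

Lights still on: 14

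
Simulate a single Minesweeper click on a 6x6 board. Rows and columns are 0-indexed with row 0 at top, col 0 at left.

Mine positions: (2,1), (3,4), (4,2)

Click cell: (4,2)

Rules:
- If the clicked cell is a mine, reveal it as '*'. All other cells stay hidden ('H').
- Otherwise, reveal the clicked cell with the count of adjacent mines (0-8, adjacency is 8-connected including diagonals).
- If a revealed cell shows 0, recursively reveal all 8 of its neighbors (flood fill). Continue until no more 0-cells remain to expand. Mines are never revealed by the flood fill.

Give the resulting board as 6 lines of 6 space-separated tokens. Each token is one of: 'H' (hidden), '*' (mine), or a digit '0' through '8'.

H H H H H H
H H H H H H
H H H H H H
H H H H H H
H H * H H H
H H H H H H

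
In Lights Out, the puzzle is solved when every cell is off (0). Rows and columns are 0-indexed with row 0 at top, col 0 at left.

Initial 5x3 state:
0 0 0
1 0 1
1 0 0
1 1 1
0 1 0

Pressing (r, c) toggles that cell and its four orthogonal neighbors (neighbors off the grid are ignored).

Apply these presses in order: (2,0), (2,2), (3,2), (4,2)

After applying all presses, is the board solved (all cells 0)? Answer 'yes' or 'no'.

After press 1 at (2,0):
0 0 0
0 0 1
0 1 0
0 1 1
0 1 0

After press 2 at (2,2):
0 0 0
0 0 0
0 0 1
0 1 0
0 1 0

After press 3 at (3,2):
0 0 0
0 0 0
0 0 0
0 0 1
0 1 1

After press 4 at (4,2):
0 0 0
0 0 0
0 0 0
0 0 0
0 0 0

Lights still on: 0

Answer: yes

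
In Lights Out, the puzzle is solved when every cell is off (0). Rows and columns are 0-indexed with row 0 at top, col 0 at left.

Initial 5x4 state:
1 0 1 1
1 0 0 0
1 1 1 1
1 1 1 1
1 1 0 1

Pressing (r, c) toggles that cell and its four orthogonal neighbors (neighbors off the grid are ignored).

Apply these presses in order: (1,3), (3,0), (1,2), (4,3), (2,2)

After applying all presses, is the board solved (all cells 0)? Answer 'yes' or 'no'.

After press 1 at (1,3):
1 0 1 0
1 0 1 1
1 1 1 0
1 1 1 1
1 1 0 1

After press 2 at (3,0):
1 0 1 0
1 0 1 1
0 1 1 0
0 0 1 1
0 1 0 1

After press 3 at (1,2):
1 0 0 0
1 1 0 0
0 1 0 0
0 0 1 1
0 1 0 1

After press 4 at (4,3):
1 0 0 0
1 1 0 0
0 1 0 0
0 0 1 0
0 1 1 0

After press 5 at (2,2):
1 0 0 0
1 1 1 0
0 0 1 1
0 0 0 0
0 1 1 0

Lights still on: 8

Answer: no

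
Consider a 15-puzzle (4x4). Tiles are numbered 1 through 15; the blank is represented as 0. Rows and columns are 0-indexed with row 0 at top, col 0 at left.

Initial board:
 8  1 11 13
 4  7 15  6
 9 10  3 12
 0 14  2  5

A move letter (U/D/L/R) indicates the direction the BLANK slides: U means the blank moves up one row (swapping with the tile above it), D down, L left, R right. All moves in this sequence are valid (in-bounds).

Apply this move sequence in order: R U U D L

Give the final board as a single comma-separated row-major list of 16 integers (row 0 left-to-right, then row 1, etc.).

After move 1 (R):
 8  1 11 13
 4  7 15  6
 9 10  3 12
14  0  2  5

After move 2 (U):
 8  1 11 13
 4  7 15  6
 9  0  3 12
14 10  2  5

After move 3 (U):
 8  1 11 13
 4  0 15  6
 9  7  3 12
14 10  2  5

After move 4 (D):
 8  1 11 13
 4  7 15  6
 9  0  3 12
14 10  2  5

After move 5 (L):
 8  1 11 13
 4  7 15  6
 0  9  3 12
14 10  2  5

Answer: 8, 1, 11, 13, 4, 7, 15, 6, 0, 9, 3, 12, 14, 10, 2, 5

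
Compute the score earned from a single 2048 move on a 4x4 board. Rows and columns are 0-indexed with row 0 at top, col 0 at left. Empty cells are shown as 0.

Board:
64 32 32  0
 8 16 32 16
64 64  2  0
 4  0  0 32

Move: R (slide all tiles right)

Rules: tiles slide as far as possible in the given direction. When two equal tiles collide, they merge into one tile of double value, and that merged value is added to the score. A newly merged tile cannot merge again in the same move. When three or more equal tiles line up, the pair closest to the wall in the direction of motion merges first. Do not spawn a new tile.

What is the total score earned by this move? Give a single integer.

Slide right:
row 0: [64, 32, 32, 0] -> [0, 0, 64, 64]  score +64 (running 64)
row 1: [8, 16, 32, 16] -> [8, 16, 32, 16]  score +0 (running 64)
row 2: [64, 64, 2, 0] -> [0, 0, 128, 2]  score +128 (running 192)
row 3: [4, 0, 0, 32] -> [0, 0, 4, 32]  score +0 (running 192)
Board after move:
  0   0  64  64
  8  16  32  16
  0   0 128   2
  0   0   4  32

Answer: 192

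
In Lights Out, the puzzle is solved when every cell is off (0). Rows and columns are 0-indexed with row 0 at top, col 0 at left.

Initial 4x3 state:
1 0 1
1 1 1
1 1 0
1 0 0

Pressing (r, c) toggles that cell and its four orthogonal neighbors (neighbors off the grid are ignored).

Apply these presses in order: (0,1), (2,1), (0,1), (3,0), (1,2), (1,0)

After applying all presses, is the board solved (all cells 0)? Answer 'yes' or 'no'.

Answer: yes

Derivation:
After press 1 at (0,1):
0 1 0
1 0 1
1 1 0
1 0 0

After press 2 at (2,1):
0 1 0
1 1 1
0 0 1
1 1 0

After press 3 at (0,1):
1 0 1
1 0 1
0 0 1
1 1 0

After press 4 at (3,0):
1 0 1
1 0 1
1 0 1
0 0 0

After press 5 at (1,2):
1 0 0
1 1 0
1 0 0
0 0 0

After press 6 at (1,0):
0 0 0
0 0 0
0 0 0
0 0 0

Lights still on: 0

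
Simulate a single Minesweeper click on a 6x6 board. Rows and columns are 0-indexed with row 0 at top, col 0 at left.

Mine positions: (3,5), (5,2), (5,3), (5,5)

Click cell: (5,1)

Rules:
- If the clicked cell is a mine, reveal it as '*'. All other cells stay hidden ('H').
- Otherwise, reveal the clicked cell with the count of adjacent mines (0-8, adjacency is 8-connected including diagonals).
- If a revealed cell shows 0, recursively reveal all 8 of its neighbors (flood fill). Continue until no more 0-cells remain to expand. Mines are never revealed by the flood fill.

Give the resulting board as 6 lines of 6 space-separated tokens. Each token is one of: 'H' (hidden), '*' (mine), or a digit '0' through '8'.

H H H H H H
H H H H H H
H H H H H H
H H H H H H
H H H H H H
H 1 H H H H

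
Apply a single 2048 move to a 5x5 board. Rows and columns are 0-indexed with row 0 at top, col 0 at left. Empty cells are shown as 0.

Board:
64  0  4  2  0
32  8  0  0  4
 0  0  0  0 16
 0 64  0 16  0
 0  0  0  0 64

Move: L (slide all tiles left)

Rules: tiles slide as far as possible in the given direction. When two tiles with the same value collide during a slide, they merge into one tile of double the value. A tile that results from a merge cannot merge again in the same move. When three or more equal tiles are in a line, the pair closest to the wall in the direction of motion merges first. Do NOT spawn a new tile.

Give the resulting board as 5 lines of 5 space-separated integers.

Answer: 64  4  2  0  0
32  8  4  0  0
16  0  0  0  0
64 16  0  0  0
64  0  0  0  0

Derivation:
Slide left:
row 0: [64, 0, 4, 2, 0] -> [64, 4, 2, 0, 0]
row 1: [32, 8, 0, 0, 4] -> [32, 8, 4, 0, 0]
row 2: [0, 0, 0, 0, 16] -> [16, 0, 0, 0, 0]
row 3: [0, 64, 0, 16, 0] -> [64, 16, 0, 0, 0]
row 4: [0, 0, 0, 0, 64] -> [64, 0, 0, 0, 0]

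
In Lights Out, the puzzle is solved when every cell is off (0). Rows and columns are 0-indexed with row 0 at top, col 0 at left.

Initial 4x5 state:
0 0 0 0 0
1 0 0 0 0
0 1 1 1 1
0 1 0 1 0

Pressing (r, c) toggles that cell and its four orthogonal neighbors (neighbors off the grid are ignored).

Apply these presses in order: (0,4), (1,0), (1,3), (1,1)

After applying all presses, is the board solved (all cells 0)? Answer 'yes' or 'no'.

Answer: no

Derivation:
After press 1 at (0,4):
0 0 0 1 1
1 0 0 0 1
0 1 1 1 1
0 1 0 1 0

After press 2 at (1,0):
1 0 0 1 1
0 1 0 0 1
1 1 1 1 1
0 1 0 1 0

After press 3 at (1,3):
1 0 0 0 1
0 1 1 1 0
1 1 1 0 1
0 1 0 1 0

After press 4 at (1,1):
1 1 0 0 1
1 0 0 1 0
1 0 1 0 1
0 1 0 1 0

Lights still on: 10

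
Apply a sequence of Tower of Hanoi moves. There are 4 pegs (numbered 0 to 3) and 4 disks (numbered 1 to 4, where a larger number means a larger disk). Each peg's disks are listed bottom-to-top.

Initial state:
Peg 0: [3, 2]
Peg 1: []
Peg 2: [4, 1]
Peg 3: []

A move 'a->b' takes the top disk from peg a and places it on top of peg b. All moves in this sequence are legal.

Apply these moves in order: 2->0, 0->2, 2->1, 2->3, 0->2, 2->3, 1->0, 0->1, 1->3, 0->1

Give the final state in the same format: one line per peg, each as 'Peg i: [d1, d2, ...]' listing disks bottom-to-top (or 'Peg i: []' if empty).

After move 1 (2->0):
Peg 0: [3, 2, 1]
Peg 1: []
Peg 2: [4]
Peg 3: []

After move 2 (0->2):
Peg 0: [3, 2]
Peg 1: []
Peg 2: [4, 1]
Peg 3: []

After move 3 (2->1):
Peg 0: [3, 2]
Peg 1: [1]
Peg 2: [4]
Peg 3: []

After move 4 (2->3):
Peg 0: [3, 2]
Peg 1: [1]
Peg 2: []
Peg 3: [4]

After move 5 (0->2):
Peg 0: [3]
Peg 1: [1]
Peg 2: [2]
Peg 3: [4]

After move 6 (2->3):
Peg 0: [3]
Peg 1: [1]
Peg 2: []
Peg 3: [4, 2]

After move 7 (1->0):
Peg 0: [3, 1]
Peg 1: []
Peg 2: []
Peg 3: [4, 2]

After move 8 (0->1):
Peg 0: [3]
Peg 1: [1]
Peg 2: []
Peg 3: [4, 2]

After move 9 (1->3):
Peg 0: [3]
Peg 1: []
Peg 2: []
Peg 3: [4, 2, 1]

After move 10 (0->1):
Peg 0: []
Peg 1: [3]
Peg 2: []
Peg 3: [4, 2, 1]

Answer: Peg 0: []
Peg 1: [3]
Peg 2: []
Peg 3: [4, 2, 1]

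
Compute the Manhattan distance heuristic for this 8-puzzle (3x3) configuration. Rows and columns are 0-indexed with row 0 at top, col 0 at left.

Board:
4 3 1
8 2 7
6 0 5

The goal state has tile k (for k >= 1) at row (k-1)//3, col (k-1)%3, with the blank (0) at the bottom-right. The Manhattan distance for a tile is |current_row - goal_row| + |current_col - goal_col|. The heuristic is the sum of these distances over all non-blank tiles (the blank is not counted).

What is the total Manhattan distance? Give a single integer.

Tile 4: at (0,0), goal (1,0), distance |0-1|+|0-0| = 1
Tile 3: at (0,1), goal (0,2), distance |0-0|+|1-2| = 1
Tile 1: at (0,2), goal (0,0), distance |0-0|+|2-0| = 2
Tile 8: at (1,0), goal (2,1), distance |1-2|+|0-1| = 2
Tile 2: at (1,1), goal (0,1), distance |1-0|+|1-1| = 1
Tile 7: at (1,2), goal (2,0), distance |1-2|+|2-0| = 3
Tile 6: at (2,0), goal (1,2), distance |2-1|+|0-2| = 3
Tile 5: at (2,2), goal (1,1), distance |2-1|+|2-1| = 2
Sum: 1 + 1 + 2 + 2 + 1 + 3 + 3 + 2 = 15

Answer: 15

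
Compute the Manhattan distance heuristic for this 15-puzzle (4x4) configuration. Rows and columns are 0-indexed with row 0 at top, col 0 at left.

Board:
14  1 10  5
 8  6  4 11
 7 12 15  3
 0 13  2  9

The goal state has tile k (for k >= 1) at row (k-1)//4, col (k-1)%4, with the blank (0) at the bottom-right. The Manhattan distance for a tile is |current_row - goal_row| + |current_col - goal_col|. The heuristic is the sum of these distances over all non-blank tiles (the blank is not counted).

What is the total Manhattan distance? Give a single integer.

Answer: 37

Derivation:
Tile 14: (0,0)->(3,1) = 4
Tile 1: (0,1)->(0,0) = 1
Tile 10: (0,2)->(2,1) = 3
Tile 5: (0,3)->(1,0) = 4
Tile 8: (1,0)->(1,3) = 3
Tile 6: (1,1)->(1,1) = 0
Tile 4: (1,2)->(0,3) = 2
Tile 11: (1,3)->(2,2) = 2
Tile 7: (2,0)->(1,2) = 3
Tile 12: (2,1)->(2,3) = 2
Tile 15: (2,2)->(3,2) = 1
Tile 3: (2,3)->(0,2) = 3
Tile 13: (3,1)->(3,0) = 1
Tile 2: (3,2)->(0,1) = 4
Tile 9: (3,3)->(2,0) = 4
Sum: 4 + 1 + 3 + 4 + 3 + 0 + 2 + 2 + 3 + 2 + 1 + 3 + 1 + 4 + 4 = 37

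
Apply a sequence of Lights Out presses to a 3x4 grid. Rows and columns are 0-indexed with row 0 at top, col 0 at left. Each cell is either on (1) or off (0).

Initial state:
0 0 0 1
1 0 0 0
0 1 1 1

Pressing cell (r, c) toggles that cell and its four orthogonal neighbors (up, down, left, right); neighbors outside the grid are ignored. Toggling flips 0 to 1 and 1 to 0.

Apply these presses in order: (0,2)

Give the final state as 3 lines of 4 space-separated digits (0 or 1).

Answer: 0 1 1 0
1 0 1 0
0 1 1 1

Derivation:
After press 1 at (0,2):
0 1 1 0
1 0 1 0
0 1 1 1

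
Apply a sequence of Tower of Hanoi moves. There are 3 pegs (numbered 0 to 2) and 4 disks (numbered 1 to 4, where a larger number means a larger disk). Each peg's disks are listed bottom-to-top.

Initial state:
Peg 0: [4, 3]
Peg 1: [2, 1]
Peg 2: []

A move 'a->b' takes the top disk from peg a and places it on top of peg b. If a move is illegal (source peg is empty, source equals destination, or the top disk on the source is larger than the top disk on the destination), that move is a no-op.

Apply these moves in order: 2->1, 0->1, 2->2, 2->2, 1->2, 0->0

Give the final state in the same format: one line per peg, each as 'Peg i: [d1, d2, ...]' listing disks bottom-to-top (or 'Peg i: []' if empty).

After move 1 (2->1):
Peg 0: [4, 3]
Peg 1: [2, 1]
Peg 2: []

After move 2 (0->1):
Peg 0: [4, 3]
Peg 1: [2, 1]
Peg 2: []

After move 3 (2->2):
Peg 0: [4, 3]
Peg 1: [2, 1]
Peg 2: []

After move 4 (2->2):
Peg 0: [4, 3]
Peg 1: [2, 1]
Peg 2: []

After move 5 (1->2):
Peg 0: [4, 3]
Peg 1: [2]
Peg 2: [1]

After move 6 (0->0):
Peg 0: [4, 3]
Peg 1: [2]
Peg 2: [1]

Answer: Peg 0: [4, 3]
Peg 1: [2]
Peg 2: [1]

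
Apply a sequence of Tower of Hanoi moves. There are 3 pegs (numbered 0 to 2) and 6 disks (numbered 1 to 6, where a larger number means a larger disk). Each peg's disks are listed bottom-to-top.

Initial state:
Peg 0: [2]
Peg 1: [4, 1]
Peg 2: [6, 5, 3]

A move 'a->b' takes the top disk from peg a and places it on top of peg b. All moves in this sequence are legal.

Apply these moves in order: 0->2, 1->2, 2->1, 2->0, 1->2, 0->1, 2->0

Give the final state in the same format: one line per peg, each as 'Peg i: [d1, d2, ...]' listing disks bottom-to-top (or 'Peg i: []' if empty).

After move 1 (0->2):
Peg 0: []
Peg 1: [4, 1]
Peg 2: [6, 5, 3, 2]

After move 2 (1->2):
Peg 0: []
Peg 1: [4]
Peg 2: [6, 5, 3, 2, 1]

After move 3 (2->1):
Peg 0: []
Peg 1: [4, 1]
Peg 2: [6, 5, 3, 2]

After move 4 (2->0):
Peg 0: [2]
Peg 1: [4, 1]
Peg 2: [6, 5, 3]

After move 5 (1->2):
Peg 0: [2]
Peg 1: [4]
Peg 2: [6, 5, 3, 1]

After move 6 (0->1):
Peg 0: []
Peg 1: [4, 2]
Peg 2: [6, 5, 3, 1]

After move 7 (2->0):
Peg 0: [1]
Peg 1: [4, 2]
Peg 2: [6, 5, 3]

Answer: Peg 0: [1]
Peg 1: [4, 2]
Peg 2: [6, 5, 3]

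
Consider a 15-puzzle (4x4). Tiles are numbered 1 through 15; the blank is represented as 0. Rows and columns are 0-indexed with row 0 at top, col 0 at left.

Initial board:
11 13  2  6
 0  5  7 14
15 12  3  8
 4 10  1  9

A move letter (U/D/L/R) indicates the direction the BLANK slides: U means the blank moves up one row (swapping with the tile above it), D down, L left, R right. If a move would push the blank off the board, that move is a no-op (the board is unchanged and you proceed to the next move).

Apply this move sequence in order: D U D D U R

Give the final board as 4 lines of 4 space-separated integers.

Answer: 11 13  2  6
15  5  7 14
12  0  3  8
 4 10  1  9

Derivation:
After move 1 (D):
11 13  2  6
15  5  7 14
 0 12  3  8
 4 10  1  9

After move 2 (U):
11 13  2  6
 0  5  7 14
15 12  3  8
 4 10  1  9

After move 3 (D):
11 13  2  6
15  5  7 14
 0 12  3  8
 4 10  1  9

After move 4 (D):
11 13  2  6
15  5  7 14
 4 12  3  8
 0 10  1  9

After move 5 (U):
11 13  2  6
15  5  7 14
 0 12  3  8
 4 10  1  9

After move 6 (R):
11 13  2  6
15  5  7 14
12  0  3  8
 4 10  1  9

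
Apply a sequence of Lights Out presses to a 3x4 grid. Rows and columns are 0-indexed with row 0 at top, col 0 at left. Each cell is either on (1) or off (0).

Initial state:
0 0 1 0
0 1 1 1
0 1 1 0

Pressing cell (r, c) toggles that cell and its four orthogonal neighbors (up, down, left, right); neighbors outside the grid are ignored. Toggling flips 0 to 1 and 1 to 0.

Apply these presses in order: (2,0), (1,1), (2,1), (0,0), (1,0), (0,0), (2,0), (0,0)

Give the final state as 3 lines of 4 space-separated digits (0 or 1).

After press 1 at (2,0):
0 0 1 0
1 1 1 1
1 0 1 0

After press 2 at (1,1):
0 1 1 0
0 0 0 1
1 1 1 0

After press 3 at (2,1):
0 1 1 0
0 1 0 1
0 0 0 0

After press 4 at (0,0):
1 0 1 0
1 1 0 1
0 0 0 0

After press 5 at (1,0):
0 0 1 0
0 0 0 1
1 0 0 0

After press 6 at (0,0):
1 1 1 0
1 0 0 1
1 0 0 0

After press 7 at (2,0):
1 1 1 0
0 0 0 1
0 1 0 0

After press 8 at (0,0):
0 0 1 0
1 0 0 1
0 1 0 0

Answer: 0 0 1 0
1 0 0 1
0 1 0 0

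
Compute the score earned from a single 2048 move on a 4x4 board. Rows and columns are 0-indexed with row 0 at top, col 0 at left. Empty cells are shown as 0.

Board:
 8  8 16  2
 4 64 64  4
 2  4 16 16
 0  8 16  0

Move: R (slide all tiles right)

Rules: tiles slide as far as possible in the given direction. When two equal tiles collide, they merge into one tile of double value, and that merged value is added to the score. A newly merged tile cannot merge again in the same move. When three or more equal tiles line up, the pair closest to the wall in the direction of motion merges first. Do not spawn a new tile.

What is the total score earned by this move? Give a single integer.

Slide right:
row 0: [8, 8, 16, 2] -> [0, 16, 16, 2]  score +16 (running 16)
row 1: [4, 64, 64, 4] -> [0, 4, 128, 4]  score +128 (running 144)
row 2: [2, 4, 16, 16] -> [0, 2, 4, 32]  score +32 (running 176)
row 3: [0, 8, 16, 0] -> [0, 0, 8, 16]  score +0 (running 176)
Board after move:
  0  16  16   2
  0   4 128   4
  0   2   4  32
  0   0   8  16

Answer: 176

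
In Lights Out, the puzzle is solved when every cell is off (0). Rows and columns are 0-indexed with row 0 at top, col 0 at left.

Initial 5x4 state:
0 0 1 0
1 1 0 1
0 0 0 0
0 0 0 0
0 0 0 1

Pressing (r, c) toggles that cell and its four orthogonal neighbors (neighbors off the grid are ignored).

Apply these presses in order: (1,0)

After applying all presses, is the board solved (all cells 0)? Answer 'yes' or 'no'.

After press 1 at (1,0):
1 0 1 0
0 0 0 1
1 0 0 0
0 0 0 0
0 0 0 1

Lights still on: 5

Answer: no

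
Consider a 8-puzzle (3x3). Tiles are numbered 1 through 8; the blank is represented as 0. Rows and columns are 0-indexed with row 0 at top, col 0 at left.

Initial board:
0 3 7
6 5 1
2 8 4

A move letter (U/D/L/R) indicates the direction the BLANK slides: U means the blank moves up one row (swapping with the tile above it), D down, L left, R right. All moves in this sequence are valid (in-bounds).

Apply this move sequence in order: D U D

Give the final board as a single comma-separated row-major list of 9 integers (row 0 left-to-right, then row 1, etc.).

Answer: 6, 3, 7, 0, 5, 1, 2, 8, 4

Derivation:
After move 1 (D):
6 3 7
0 5 1
2 8 4

After move 2 (U):
0 3 7
6 5 1
2 8 4

After move 3 (D):
6 3 7
0 5 1
2 8 4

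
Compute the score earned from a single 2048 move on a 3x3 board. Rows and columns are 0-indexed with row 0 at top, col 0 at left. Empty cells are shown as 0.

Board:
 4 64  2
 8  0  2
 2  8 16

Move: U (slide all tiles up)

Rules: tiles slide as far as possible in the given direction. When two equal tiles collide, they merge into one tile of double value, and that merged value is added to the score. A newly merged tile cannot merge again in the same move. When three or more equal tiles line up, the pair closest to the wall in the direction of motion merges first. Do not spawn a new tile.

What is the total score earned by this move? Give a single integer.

Answer: 4

Derivation:
Slide up:
col 0: [4, 8, 2] -> [4, 8, 2]  score +0 (running 0)
col 1: [64, 0, 8] -> [64, 8, 0]  score +0 (running 0)
col 2: [2, 2, 16] -> [4, 16, 0]  score +4 (running 4)
Board after move:
 4 64  4
 8  8 16
 2  0  0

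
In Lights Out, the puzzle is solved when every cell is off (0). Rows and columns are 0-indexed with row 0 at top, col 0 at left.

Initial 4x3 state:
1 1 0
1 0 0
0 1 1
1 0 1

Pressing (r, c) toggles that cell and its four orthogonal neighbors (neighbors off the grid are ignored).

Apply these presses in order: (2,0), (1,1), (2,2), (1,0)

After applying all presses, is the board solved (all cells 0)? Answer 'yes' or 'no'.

Answer: yes

Derivation:
After press 1 at (2,0):
1 1 0
0 0 0
1 0 1
0 0 1

After press 2 at (1,1):
1 0 0
1 1 1
1 1 1
0 0 1

After press 3 at (2,2):
1 0 0
1 1 0
1 0 0
0 0 0

After press 4 at (1,0):
0 0 0
0 0 0
0 0 0
0 0 0

Lights still on: 0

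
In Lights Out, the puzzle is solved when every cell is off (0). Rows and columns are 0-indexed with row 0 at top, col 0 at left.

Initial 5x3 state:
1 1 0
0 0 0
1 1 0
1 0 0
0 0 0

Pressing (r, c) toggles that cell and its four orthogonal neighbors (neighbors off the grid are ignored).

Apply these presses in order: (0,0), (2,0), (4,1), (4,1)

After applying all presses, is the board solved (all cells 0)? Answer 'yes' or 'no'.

Answer: yes

Derivation:
After press 1 at (0,0):
0 0 0
1 0 0
1 1 0
1 0 0
0 0 0

After press 2 at (2,0):
0 0 0
0 0 0
0 0 0
0 0 0
0 0 0

After press 3 at (4,1):
0 0 0
0 0 0
0 0 0
0 1 0
1 1 1

After press 4 at (4,1):
0 0 0
0 0 0
0 0 0
0 0 0
0 0 0

Lights still on: 0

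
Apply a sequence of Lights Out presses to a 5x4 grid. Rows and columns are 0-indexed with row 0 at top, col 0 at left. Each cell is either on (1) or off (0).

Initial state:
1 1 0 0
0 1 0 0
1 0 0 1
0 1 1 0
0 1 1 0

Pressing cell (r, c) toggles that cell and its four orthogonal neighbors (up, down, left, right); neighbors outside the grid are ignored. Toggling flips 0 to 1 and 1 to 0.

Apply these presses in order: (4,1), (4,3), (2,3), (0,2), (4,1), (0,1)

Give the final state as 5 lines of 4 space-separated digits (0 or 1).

Answer: 0 1 0 1
0 0 1 1
1 0 1 0
0 1 1 0
0 1 0 1

Derivation:
After press 1 at (4,1):
1 1 0 0
0 1 0 0
1 0 0 1
0 0 1 0
1 0 0 0

After press 2 at (4,3):
1 1 0 0
0 1 0 0
1 0 0 1
0 0 1 1
1 0 1 1

After press 3 at (2,3):
1 1 0 0
0 1 0 1
1 0 1 0
0 0 1 0
1 0 1 1

After press 4 at (0,2):
1 0 1 1
0 1 1 1
1 0 1 0
0 0 1 0
1 0 1 1

After press 5 at (4,1):
1 0 1 1
0 1 1 1
1 0 1 0
0 1 1 0
0 1 0 1

After press 6 at (0,1):
0 1 0 1
0 0 1 1
1 0 1 0
0 1 1 0
0 1 0 1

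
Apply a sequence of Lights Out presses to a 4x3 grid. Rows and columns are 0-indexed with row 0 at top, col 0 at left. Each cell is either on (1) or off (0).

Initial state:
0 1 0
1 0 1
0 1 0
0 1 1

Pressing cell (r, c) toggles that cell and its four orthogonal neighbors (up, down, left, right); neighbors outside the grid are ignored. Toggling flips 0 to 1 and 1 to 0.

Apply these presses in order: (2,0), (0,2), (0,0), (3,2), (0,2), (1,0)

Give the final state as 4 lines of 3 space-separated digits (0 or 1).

After press 1 at (2,0):
0 1 0
0 0 1
1 0 0
1 1 1

After press 2 at (0,2):
0 0 1
0 0 0
1 0 0
1 1 1

After press 3 at (0,0):
1 1 1
1 0 0
1 0 0
1 1 1

After press 4 at (3,2):
1 1 1
1 0 0
1 0 1
1 0 0

After press 5 at (0,2):
1 0 0
1 0 1
1 0 1
1 0 0

After press 6 at (1,0):
0 0 0
0 1 1
0 0 1
1 0 0

Answer: 0 0 0
0 1 1
0 0 1
1 0 0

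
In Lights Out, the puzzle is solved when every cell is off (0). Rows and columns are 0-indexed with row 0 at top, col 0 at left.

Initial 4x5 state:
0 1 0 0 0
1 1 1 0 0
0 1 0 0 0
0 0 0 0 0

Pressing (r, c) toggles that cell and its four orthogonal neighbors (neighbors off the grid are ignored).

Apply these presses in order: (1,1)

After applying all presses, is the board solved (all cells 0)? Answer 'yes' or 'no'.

After press 1 at (1,1):
0 0 0 0 0
0 0 0 0 0
0 0 0 0 0
0 0 0 0 0

Lights still on: 0

Answer: yes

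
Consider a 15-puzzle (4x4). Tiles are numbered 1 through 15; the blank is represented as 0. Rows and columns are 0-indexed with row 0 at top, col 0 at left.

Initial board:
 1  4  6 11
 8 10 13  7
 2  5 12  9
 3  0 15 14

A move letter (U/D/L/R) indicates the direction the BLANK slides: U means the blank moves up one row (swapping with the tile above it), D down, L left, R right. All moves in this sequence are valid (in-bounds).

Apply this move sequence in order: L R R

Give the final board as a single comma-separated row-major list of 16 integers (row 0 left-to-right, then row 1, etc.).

Answer: 1, 4, 6, 11, 8, 10, 13, 7, 2, 5, 12, 9, 3, 15, 0, 14

Derivation:
After move 1 (L):
 1  4  6 11
 8 10 13  7
 2  5 12  9
 0  3 15 14

After move 2 (R):
 1  4  6 11
 8 10 13  7
 2  5 12  9
 3  0 15 14

After move 3 (R):
 1  4  6 11
 8 10 13  7
 2  5 12  9
 3 15  0 14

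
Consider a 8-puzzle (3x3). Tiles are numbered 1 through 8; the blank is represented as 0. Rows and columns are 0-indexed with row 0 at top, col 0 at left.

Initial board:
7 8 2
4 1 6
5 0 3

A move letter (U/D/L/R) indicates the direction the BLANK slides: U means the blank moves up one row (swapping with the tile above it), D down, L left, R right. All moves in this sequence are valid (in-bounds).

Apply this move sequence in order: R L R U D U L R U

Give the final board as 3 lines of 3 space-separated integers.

After move 1 (R):
7 8 2
4 1 6
5 3 0

After move 2 (L):
7 8 2
4 1 6
5 0 3

After move 3 (R):
7 8 2
4 1 6
5 3 0

After move 4 (U):
7 8 2
4 1 0
5 3 6

After move 5 (D):
7 8 2
4 1 6
5 3 0

After move 6 (U):
7 8 2
4 1 0
5 3 6

After move 7 (L):
7 8 2
4 0 1
5 3 6

After move 8 (R):
7 8 2
4 1 0
5 3 6

After move 9 (U):
7 8 0
4 1 2
5 3 6

Answer: 7 8 0
4 1 2
5 3 6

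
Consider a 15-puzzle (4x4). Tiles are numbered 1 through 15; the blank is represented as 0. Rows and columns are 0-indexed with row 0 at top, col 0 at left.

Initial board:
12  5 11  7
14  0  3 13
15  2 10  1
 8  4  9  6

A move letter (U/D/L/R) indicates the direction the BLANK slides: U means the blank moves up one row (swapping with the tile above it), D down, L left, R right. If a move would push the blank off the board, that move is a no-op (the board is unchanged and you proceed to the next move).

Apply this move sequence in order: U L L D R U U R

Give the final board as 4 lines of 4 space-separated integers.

Answer: 14 11  0  7
 5 12  3 13
15  2 10  1
 8  4  9  6

Derivation:
After move 1 (U):
12  0 11  7
14  5  3 13
15  2 10  1
 8  4  9  6

After move 2 (L):
 0 12 11  7
14  5  3 13
15  2 10  1
 8  4  9  6

After move 3 (L):
 0 12 11  7
14  5  3 13
15  2 10  1
 8  4  9  6

After move 4 (D):
14 12 11  7
 0  5  3 13
15  2 10  1
 8  4  9  6

After move 5 (R):
14 12 11  7
 5  0  3 13
15  2 10  1
 8  4  9  6

After move 6 (U):
14  0 11  7
 5 12  3 13
15  2 10  1
 8  4  9  6

After move 7 (U):
14  0 11  7
 5 12  3 13
15  2 10  1
 8  4  9  6

After move 8 (R):
14 11  0  7
 5 12  3 13
15  2 10  1
 8  4  9  6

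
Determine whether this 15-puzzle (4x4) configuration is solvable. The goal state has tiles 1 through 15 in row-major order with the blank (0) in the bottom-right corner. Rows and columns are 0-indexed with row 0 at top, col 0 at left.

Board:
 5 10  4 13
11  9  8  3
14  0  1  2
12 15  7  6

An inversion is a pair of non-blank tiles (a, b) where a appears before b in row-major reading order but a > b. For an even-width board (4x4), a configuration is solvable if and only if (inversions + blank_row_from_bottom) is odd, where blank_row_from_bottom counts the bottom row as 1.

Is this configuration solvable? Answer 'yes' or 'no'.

Inversions: 54
Blank is in row 2 (0-indexed from top), which is row 2 counting from the bottom (bottom = 1).
54 + 2 = 56, which is even, so the puzzle is not solvable.

Answer: no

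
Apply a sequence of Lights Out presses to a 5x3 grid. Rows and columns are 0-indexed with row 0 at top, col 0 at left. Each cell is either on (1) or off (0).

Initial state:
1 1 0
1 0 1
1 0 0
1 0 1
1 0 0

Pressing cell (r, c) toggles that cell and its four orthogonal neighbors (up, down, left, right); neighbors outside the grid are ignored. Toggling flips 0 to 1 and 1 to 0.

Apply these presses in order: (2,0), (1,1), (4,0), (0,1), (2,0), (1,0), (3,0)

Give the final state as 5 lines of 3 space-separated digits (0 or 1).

After press 1 at (2,0):
1 1 0
0 0 1
0 1 0
0 0 1
1 0 0

After press 2 at (1,1):
1 0 0
1 1 0
0 0 0
0 0 1
1 0 0

After press 3 at (4,0):
1 0 0
1 1 0
0 0 0
1 0 1
0 1 0

After press 4 at (0,1):
0 1 1
1 0 0
0 0 0
1 0 1
0 1 0

After press 5 at (2,0):
0 1 1
0 0 0
1 1 0
0 0 1
0 1 0

After press 6 at (1,0):
1 1 1
1 1 0
0 1 0
0 0 1
0 1 0

After press 7 at (3,0):
1 1 1
1 1 0
1 1 0
1 1 1
1 1 0

Answer: 1 1 1
1 1 0
1 1 0
1 1 1
1 1 0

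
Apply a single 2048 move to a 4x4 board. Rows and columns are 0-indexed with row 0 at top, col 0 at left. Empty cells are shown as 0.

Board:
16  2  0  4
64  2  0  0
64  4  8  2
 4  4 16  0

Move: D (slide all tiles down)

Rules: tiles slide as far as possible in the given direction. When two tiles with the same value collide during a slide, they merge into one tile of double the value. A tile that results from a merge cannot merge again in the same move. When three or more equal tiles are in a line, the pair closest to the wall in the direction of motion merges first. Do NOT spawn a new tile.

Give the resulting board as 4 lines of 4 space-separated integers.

Slide down:
col 0: [16, 64, 64, 4] -> [0, 16, 128, 4]
col 1: [2, 2, 4, 4] -> [0, 0, 4, 8]
col 2: [0, 0, 8, 16] -> [0, 0, 8, 16]
col 3: [4, 0, 2, 0] -> [0, 0, 4, 2]

Answer:   0   0   0   0
 16   0   0   0
128   4   8   4
  4   8  16   2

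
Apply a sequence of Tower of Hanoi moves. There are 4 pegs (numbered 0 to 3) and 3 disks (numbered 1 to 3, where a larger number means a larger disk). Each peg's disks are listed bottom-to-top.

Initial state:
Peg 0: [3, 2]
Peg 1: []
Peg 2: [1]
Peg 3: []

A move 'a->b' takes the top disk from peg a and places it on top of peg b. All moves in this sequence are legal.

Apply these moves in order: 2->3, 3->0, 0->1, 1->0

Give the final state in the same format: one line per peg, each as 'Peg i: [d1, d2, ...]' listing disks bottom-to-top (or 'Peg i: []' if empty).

After move 1 (2->3):
Peg 0: [3, 2]
Peg 1: []
Peg 2: []
Peg 3: [1]

After move 2 (3->0):
Peg 0: [3, 2, 1]
Peg 1: []
Peg 2: []
Peg 3: []

After move 3 (0->1):
Peg 0: [3, 2]
Peg 1: [1]
Peg 2: []
Peg 3: []

After move 4 (1->0):
Peg 0: [3, 2, 1]
Peg 1: []
Peg 2: []
Peg 3: []

Answer: Peg 0: [3, 2, 1]
Peg 1: []
Peg 2: []
Peg 3: []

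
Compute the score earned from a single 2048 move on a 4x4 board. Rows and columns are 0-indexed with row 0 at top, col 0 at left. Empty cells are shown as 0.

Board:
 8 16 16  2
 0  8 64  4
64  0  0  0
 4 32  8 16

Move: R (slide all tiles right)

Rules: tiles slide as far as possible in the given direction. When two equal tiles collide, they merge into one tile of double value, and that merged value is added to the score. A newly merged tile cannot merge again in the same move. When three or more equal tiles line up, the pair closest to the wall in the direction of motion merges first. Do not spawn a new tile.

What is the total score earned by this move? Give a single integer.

Answer: 32

Derivation:
Slide right:
row 0: [8, 16, 16, 2] -> [0, 8, 32, 2]  score +32 (running 32)
row 1: [0, 8, 64, 4] -> [0, 8, 64, 4]  score +0 (running 32)
row 2: [64, 0, 0, 0] -> [0, 0, 0, 64]  score +0 (running 32)
row 3: [4, 32, 8, 16] -> [4, 32, 8, 16]  score +0 (running 32)
Board after move:
 0  8 32  2
 0  8 64  4
 0  0  0 64
 4 32  8 16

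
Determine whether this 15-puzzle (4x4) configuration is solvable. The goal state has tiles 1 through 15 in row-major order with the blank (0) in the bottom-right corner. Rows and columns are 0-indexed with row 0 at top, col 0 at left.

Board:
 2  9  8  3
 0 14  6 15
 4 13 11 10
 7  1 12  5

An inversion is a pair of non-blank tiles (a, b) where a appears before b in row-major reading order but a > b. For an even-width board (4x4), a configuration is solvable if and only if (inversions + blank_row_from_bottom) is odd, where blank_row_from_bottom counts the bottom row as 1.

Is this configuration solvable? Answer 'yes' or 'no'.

Inversions: 52
Blank is in row 1 (0-indexed from top), which is row 3 counting from the bottom (bottom = 1).
52 + 3 = 55, which is odd, so the puzzle is solvable.

Answer: yes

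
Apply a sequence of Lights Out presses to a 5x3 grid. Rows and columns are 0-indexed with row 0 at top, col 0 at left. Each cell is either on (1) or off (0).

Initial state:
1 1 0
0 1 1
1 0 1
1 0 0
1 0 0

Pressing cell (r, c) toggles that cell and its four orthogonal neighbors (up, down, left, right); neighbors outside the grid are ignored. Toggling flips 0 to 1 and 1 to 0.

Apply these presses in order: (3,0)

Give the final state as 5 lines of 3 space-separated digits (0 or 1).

After press 1 at (3,0):
1 1 0
0 1 1
0 0 1
0 1 0
0 0 0

Answer: 1 1 0
0 1 1
0 0 1
0 1 0
0 0 0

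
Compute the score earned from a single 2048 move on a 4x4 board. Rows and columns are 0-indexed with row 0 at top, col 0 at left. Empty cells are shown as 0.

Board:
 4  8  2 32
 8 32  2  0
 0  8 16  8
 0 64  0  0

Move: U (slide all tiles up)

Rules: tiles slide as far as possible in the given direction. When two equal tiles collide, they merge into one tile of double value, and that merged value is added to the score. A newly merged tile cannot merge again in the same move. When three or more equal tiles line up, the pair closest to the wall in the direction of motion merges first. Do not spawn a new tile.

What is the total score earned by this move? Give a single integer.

Slide up:
col 0: [4, 8, 0, 0] -> [4, 8, 0, 0]  score +0 (running 0)
col 1: [8, 32, 8, 64] -> [8, 32, 8, 64]  score +0 (running 0)
col 2: [2, 2, 16, 0] -> [4, 16, 0, 0]  score +4 (running 4)
col 3: [32, 0, 8, 0] -> [32, 8, 0, 0]  score +0 (running 4)
Board after move:
 4  8  4 32
 8 32 16  8
 0  8  0  0
 0 64  0  0

Answer: 4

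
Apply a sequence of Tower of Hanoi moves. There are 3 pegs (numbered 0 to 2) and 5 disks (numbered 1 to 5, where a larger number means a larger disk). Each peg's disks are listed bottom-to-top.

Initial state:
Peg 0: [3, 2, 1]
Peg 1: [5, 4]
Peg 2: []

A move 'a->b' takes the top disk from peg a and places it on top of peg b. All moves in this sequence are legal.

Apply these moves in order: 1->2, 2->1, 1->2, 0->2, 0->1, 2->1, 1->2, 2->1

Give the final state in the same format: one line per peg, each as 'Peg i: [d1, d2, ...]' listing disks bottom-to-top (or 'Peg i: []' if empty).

After move 1 (1->2):
Peg 0: [3, 2, 1]
Peg 1: [5]
Peg 2: [4]

After move 2 (2->1):
Peg 0: [3, 2, 1]
Peg 1: [5, 4]
Peg 2: []

After move 3 (1->2):
Peg 0: [3, 2, 1]
Peg 1: [5]
Peg 2: [4]

After move 4 (0->2):
Peg 0: [3, 2]
Peg 1: [5]
Peg 2: [4, 1]

After move 5 (0->1):
Peg 0: [3]
Peg 1: [5, 2]
Peg 2: [4, 1]

After move 6 (2->1):
Peg 0: [3]
Peg 1: [5, 2, 1]
Peg 2: [4]

After move 7 (1->2):
Peg 0: [3]
Peg 1: [5, 2]
Peg 2: [4, 1]

After move 8 (2->1):
Peg 0: [3]
Peg 1: [5, 2, 1]
Peg 2: [4]

Answer: Peg 0: [3]
Peg 1: [5, 2, 1]
Peg 2: [4]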